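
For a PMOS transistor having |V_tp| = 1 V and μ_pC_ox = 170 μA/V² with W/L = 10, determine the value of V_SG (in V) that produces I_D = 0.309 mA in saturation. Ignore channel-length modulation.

V_SG = 1.60 V

k_p = μ_pC_ox · (W/L) = 1.7 mA/V².
In saturation I_D = ½ k_p (V_SG − |V_tp|)², so V_SG − |V_tp| = √(2 I_D / k_p) = √(2 × 0.309 / 1.7) = 0.603 V.
V_SG = 1 + 0.603 = 1.6 V.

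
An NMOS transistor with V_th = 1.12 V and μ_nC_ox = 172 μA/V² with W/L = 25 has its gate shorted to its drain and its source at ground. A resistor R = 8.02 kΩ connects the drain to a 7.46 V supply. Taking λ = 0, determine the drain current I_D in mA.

With gate tied to drain, V_GS = V_DS ≥ V_GS − V_th, so the device is in saturation.
k_n = μ_nC_ox · (W/L) = 4.3 mA/V².
KCL at the drain: ½ k_n (V_GS − V_th)² = (V_DD − V_GS)/R.
Let x = V_GS − 1.12. Then 17.2 x² + x − 6.34 = 0, giving x = 0.578 V (positive root), so V_GS = 1.7 V.
I_D = (V_DD − V_GS)/R = (7.46 − 1.7) / 8.02 = 0.718 mA.

I_D = 0.718 mA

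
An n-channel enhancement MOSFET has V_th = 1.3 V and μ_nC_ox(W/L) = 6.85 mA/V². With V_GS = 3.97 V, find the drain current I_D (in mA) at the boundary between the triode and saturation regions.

At the boundary V_DS = V_ov = V_GS − V_th = 3.97 − 1.3 = 2.67 V.
I_D = ½ k_n V_ov² = 0.5 × 6.85 × 2.67² = 24.4 mA.

I_D = 24.4 mA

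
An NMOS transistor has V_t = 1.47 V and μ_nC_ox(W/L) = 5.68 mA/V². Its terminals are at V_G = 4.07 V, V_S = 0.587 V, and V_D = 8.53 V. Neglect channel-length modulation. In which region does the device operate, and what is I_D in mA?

V_GS = V_G − V_S = 4.07 − 0.587 = 3.48 V; V_DS = V_D − V_S = 8.53 − 0.587 = 7.94 V.
V_ov = V_GS − V_t = 3.48 − 1.47 = 2.01 V.
Since V_DS = 7.94 V ≥ V_ov = 2.01 V, the device is in saturation.
I_D = ½ k_n V_ov² = 0.5 × 5.68 × 2.01² = 11.5 mA.

Saturation; I_D = 11.5 mA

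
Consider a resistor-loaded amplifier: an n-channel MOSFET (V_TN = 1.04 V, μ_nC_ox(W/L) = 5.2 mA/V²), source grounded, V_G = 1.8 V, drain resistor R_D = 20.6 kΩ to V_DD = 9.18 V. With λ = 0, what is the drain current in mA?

V_GS = V_G = 1.8 V, so V_ov = 1.8 − 1.04 = 0.76 V.
Assume saturation: I_D = ½ k_n V_ov² = 0.5 × 5.2 × 0.76² = 1.5 mA, giving V_DS = V_DD − I_D R_D = 9.18 − 1.5 × 20.6 = -21.8 V.
But -21.8 V < V_ov = 0.76 V, so the device is actually in triode.
In triode I_D = k_n[V_ov V_DS − ½ V_DS²] and I_D = (V_DD − V_DS)/R_D. Equating: 53.6 V_DS² − 82.41 V_DS + 9.18 = 0, giving V_DS = 0.121 V (the root below V_ov).
I_D = (9.18 − 0.121) / 20.6 = 0.44 mA.

I_D = 0.440 mA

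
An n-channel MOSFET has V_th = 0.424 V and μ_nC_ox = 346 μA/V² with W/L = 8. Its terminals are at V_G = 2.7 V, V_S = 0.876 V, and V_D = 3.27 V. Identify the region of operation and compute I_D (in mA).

V_GS = V_G − V_S = 2.7 − 0.876 = 1.82 V; V_DS = V_D − V_S = 3.27 − 0.876 = 2.39 V.
k_n = μ_nC_ox · (W/L) = 2.768 mA/V².
V_ov = V_GS − V_th = 1.82 − 0.424 = 1.4 V.
Since V_DS = 2.39 V ≥ V_ov = 1.4 V, the device is in saturation.
I_D = ½ k_n V_ov² = 0.5 × 2.768 × 1.4² = 2.71 mA.

Saturation; I_D = 2.71 mA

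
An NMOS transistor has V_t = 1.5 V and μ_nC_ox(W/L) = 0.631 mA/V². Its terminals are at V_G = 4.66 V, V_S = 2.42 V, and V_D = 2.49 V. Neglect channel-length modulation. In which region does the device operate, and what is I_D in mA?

V_GS = V_G − V_S = 4.66 − 2.42 = 2.24 V; V_DS = V_D − V_S = 2.49 − 2.42 = 0.07 V.
V_ov = V_GS − V_t = 2.24 − 1.5 = 0.74 V.
Since V_DS = 0.07 V < V_ov = 0.74 V, the device is in the triode region.
I_D = k_n [V_ov · V_DS − ½ V_DS²] = 0.631 × [0.74 × 0.07 − 0.5 × 0.07²] = 0.0311 mA.

Triode; I_D = 0.0311 mA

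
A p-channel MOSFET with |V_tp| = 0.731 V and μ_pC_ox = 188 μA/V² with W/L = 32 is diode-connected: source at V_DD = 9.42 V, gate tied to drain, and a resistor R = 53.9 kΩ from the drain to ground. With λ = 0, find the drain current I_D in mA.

I_D = 0.157 mA

With gate tied to drain, V_SG = V_SD ≥ V_SG − |V_tp|, so the device is in saturation.
k_p = μ_pC_ox · (W/L) = 6.016 mA/V².
KCL at the drain: ½ k_p (V_SG − |V_tp|)² = (V_DD − V_SG)/R.
Let x = V_SG − 0.731. Then 162 x² + x − 8.689 = 0, giving x = 0.228 V (positive root), so V_SG = 0.959 V.
I_D = (V_DD − V_SG)/R = (9.42 − 0.959) / 53.9 = 0.157 mA.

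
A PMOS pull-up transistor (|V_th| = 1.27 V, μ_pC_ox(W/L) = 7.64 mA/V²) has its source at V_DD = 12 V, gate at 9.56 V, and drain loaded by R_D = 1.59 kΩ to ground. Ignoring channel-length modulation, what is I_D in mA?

I_D = 5.23 mA

V_SG = V_DD − V_G = 12 − 9.56 = 2.44 V, so V_ov = 2.44 − 1.27 = 1.17 V.
Assume saturation: I_D = ½ k_p V_ov² = 0.5 × 7.64 × 1.17² = 5.23 mA, giving V_SD = V_DD − I_D R_D = 12 − 5.23 × 1.59 = 3.69 V.
V_SD = 3.69 V ≥ V_ov = 1.17 V, confirming saturation.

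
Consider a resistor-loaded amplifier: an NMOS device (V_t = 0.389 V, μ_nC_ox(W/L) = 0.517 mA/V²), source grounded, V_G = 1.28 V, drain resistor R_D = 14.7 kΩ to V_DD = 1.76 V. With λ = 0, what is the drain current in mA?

V_GS = V_G = 1.28 V, so V_ov = 1.28 − 0.389 = 0.891 V.
Assume saturation: I_D = ½ k_n V_ov² = 0.5 × 0.517 × 0.891² = 0.205 mA, giving V_DS = V_DD − I_D R_D = 1.76 − 0.205 × 14.7 = -1.26 V.
But -1.26 V < V_ov = 0.891 V, so the device is actually in triode.
In triode I_D = k_n[V_ov V_DS − ½ V_DS²] and I_D = (V_DD − V_DS)/R_D. Equating: 3.8 V_DS² − 7.772 V_DS + 1.76 = 0, giving V_DS = 0.259 V (the root below V_ov).
I_D = (1.76 − 0.259) / 14.7 = 0.102 mA.

I_D = 0.102 mA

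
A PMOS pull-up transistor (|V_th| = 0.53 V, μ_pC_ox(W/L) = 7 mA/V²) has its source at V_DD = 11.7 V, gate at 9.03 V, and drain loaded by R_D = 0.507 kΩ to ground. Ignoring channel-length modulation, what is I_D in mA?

I_D = 16.0 mA

V_SG = V_DD − V_G = 11.7 − 9.03 = 2.67 V, so V_ov = 2.67 − 0.53 = 2.14 V.
Assume saturation: I_D = ½ k_p V_ov² = 0.5 × 7 × 2.14² = 16 mA, giving V_SD = V_DD − I_D R_D = 11.7 − 16 × 0.507 = 3.57 V.
V_SD = 3.57 V ≥ V_ov = 2.14 V, confirming saturation.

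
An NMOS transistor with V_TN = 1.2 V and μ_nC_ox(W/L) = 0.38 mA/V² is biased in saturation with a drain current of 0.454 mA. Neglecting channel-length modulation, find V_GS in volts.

V_GS = 2.75 V

In saturation I_D = ½ k_n (V_GS − V_TN)², so V_GS − V_TN = √(2 I_D / k_n) = √(2 × 0.454 / 0.38) = 1.55 V.
V_GS = 1.2 + 1.55 = 2.75 V.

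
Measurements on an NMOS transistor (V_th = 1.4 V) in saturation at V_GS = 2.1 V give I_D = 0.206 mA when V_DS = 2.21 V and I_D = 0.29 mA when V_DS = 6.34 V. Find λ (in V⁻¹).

λ = 0.126 V⁻¹

With V_GS fixed, I_D ∝ (1 + λ V_DS) in saturation, so I_D2/I_D1 = (1 + λ V_DS2)/(1 + λ V_DS1).
0.29/0.206 = 1.408 = (1 + 6.34 λ)/(1 + 2.21 λ).
Solving: λ (I_D1 V_DS2 − I_D2 V_DS1) = I_D2 − I_D1, so λ = (0.29 − 0.206) / (0.206 × 6.34 − 0.29 × 2.21) = 0.084 / 0.665 = 0.126 V⁻¹.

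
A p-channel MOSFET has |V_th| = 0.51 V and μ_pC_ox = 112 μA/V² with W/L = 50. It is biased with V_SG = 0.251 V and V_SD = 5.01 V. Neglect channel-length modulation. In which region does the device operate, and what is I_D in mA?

Cutoff; I_D = 0 mA

V_SG = 0.251 V < |V_th| = 0.51 V, so the transistor is in cutoff.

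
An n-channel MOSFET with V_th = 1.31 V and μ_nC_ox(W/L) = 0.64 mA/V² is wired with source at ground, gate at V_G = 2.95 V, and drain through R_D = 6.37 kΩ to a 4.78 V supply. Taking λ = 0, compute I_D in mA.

V_GS = V_G = 2.95 V, so V_ov = 2.95 − 1.31 = 1.64 V.
Assume saturation: I_D = ½ k_n V_ov² = 0.5 × 0.64 × 1.64² = 0.861 mA, giving V_DS = V_DD − I_D R_D = 4.78 − 0.861 × 6.37 = -0.702 V.
But -0.702 V < V_ov = 1.64 V, so the device is actually in triode.
In triode I_D = k_n[V_ov V_DS − ½ V_DS²] and I_D = (V_DD − V_DS)/R_D. Equating: 2.04 V_DS² − 7.686 V_DS + 4.78 = 0, giving V_DS = 0.786 V (the root below V_ov).
I_D = (4.78 − 0.786) / 6.37 = 0.627 mA.

I_D = 0.627 mA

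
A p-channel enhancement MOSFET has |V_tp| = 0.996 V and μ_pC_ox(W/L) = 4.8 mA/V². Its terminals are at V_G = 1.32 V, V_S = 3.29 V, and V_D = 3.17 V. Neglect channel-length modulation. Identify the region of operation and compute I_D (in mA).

V_SG = V_S − V_G = 3.29 − 1.32 = 1.97 V; V_SD = V_S − V_D = 3.29 − 3.17 = 0.12 V.
V_ov = V_SG − |V_tp| = 1.97 − 0.996 = 0.974 V.
Since V_SD = 0.12 V < V_ov = 0.974 V, the device is in the triode region.
I_D = k_p [V_ov · V_SD − ½ V_SD²] = 4.8 × [0.974 × 0.12 − 0.5 × 0.12²] = 0.526 mA.

Triode; I_D = 0.526 mA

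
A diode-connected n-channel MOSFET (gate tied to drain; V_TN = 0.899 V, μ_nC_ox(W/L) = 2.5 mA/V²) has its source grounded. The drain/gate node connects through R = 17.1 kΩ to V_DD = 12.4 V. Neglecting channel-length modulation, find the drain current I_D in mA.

I_D = 0.631 mA

With gate tied to drain, V_GS = V_DS ≥ V_GS − V_TN, so the device is in saturation.
KCL at the drain: ½ k_n (V_GS − V_TN)² = (V_DD − V_GS)/R.
Let x = V_GS − 0.899. Then 21.4 x² + x − 11.5 = 0, giving x = 0.711 V (positive root), so V_GS = 1.61 V.
I_D = (V_DD − V_GS)/R = (12.4 − 1.61) / 17.1 = 0.631 mA.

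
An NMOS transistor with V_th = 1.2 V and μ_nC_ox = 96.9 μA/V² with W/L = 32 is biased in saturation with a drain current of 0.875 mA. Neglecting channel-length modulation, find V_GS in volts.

V_GS = 1.95 V

k_n = μ_nC_ox · (W/L) = 3.101 mA/V².
In saturation I_D = ½ k_n (V_GS − V_th)², so V_GS − V_th = √(2 I_D / k_n) = √(2 × 0.875 / 3.101) = 0.751 V.
V_GS = 1.2 + 0.751 = 1.95 V.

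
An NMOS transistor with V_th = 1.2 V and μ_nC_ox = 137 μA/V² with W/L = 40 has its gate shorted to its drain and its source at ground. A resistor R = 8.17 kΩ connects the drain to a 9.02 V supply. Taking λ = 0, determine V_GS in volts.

With gate tied to drain, V_GS = V_DS ≥ V_GS − V_th, so the device is in saturation.
k_n = μ_nC_ox · (W/L) = 5.48 mA/V².
KCL at the drain: ½ k_n (V_GS − V_th)² = (V_DD − V_GS)/R.
Let x = V_GS − 1.2. Then 22.4 x² + x − 7.82 = 0, giving x = 0.569 V (positive root), so V_GS = 1.77 V.
I_D = (V_DD − V_GS)/R = (9.02 − 1.77) / 8.17 = 0.887 mA.

V_GS = 1.77 V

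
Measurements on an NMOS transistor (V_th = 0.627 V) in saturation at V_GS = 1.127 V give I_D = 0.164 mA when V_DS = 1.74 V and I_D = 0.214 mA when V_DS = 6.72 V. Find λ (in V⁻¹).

λ = 0.0685 V⁻¹

With V_GS fixed, I_D ∝ (1 + λ V_DS) in saturation, so I_D2/I_D1 = (1 + λ V_DS2)/(1 + λ V_DS1).
0.214/0.164 = 1.305 = (1 + 6.72 λ)/(1 + 1.74 λ).
Solving: λ (I_D1 V_DS2 − I_D2 V_DS1) = I_D2 − I_D1, so λ = (0.214 − 0.164) / (0.164 × 6.72 − 0.214 × 1.74) = 0.05 / 0.73 = 0.0685 V⁻¹.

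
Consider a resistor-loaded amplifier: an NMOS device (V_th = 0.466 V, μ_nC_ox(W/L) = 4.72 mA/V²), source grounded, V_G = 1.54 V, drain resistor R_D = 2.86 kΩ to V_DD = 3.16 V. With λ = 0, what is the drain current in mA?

V_GS = V_G = 1.54 V, so V_ov = 1.54 − 0.466 = 1.07 V.
Assume saturation: I_D = ½ k_n V_ov² = 0.5 × 4.72 × 1.07² = 2.72 mA, giving V_DS = V_DD − I_D R_D = 3.16 − 2.72 × 2.86 = -4.63 V.
But -4.63 V < V_ov = 1.07 V, so the device is actually in triode.
In triode I_D = k_n[V_ov V_DS − ½ V_DS²] and I_D = (V_DD − V_DS)/R_D. Equating: 6.75 V_DS² − 15.5 V_DS + 3.16 = 0, giving V_DS = 0.226 V (the root below V_ov).
I_D = (3.16 − 0.226) / 2.86 = 1.03 mA.

I_D = 1.03 mA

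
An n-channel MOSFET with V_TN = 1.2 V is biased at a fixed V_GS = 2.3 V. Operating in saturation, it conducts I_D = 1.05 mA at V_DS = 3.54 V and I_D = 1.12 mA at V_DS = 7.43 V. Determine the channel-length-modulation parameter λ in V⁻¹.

λ = 0.0182 V⁻¹

With V_GS fixed, I_D ∝ (1 + λ V_DS) in saturation, so I_D2/I_D1 = (1 + λ V_DS2)/(1 + λ V_DS1).
1.12/1.05 = 1.067 = (1 + 7.43 λ)/(1 + 3.54 λ).
Solving: λ (I_D1 V_DS2 − I_D2 V_DS1) = I_D2 − I_D1, so λ = (1.12 − 1.05) / (1.05 × 7.43 − 1.12 × 3.54) = 0.07 / 3.84 = 0.0182 V⁻¹.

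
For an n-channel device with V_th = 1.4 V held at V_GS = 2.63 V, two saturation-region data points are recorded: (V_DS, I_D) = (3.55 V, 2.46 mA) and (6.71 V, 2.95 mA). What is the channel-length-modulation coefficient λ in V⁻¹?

With V_GS fixed, I_D ∝ (1 + λ V_DS) in saturation, so I_D2/I_D1 = (1 + λ V_DS2)/(1 + λ V_DS1).
2.95/2.46 = 1.199 = (1 + 6.71 λ)/(1 + 3.55 λ).
Solving: λ (I_D1 V_DS2 − I_D2 V_DS1) = I_D2 − I_D1, so λ = (2.95 − 2.46) / (2.46 × 6.71 − 2.95 × 3.55) = 0.49 / 6.03 = 0.0812 V⁻¹.

λ = 0.0812 V⁻¹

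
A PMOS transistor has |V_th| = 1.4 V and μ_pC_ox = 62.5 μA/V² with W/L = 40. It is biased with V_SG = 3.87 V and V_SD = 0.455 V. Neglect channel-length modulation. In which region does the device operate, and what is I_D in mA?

k_p = μ_pC_ox · (W/L) = 2.5 mA/V².
V_ov = V_SG − |V_th| = 3.87 − 1.4 = 2.47 V.
Since V_SD = 0.455 V < V_ov = 2.47 V, the device is in the triode region.
I_D = k_p [V_ov · V_SD − ½ V_SD²] = 2.5 × [2.47 × 0.455 − 0.5 × 0.455²] = 2.55 mA.

Triode; I_D = 2.55 mA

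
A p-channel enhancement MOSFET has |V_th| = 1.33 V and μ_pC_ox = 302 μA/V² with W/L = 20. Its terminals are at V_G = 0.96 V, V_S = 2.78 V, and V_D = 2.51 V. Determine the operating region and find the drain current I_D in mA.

Triode; I_D = 0.579 mA

V_SG = V_S − V_G = 2.78 − 0.96 = 1.82 V; V_SD = V_S − V_D = 2.78 − 2.51 = 0.27 V.
k_p = μ_pC_ox · (W/L) = 6.04 mA/V².
V_ov = V_SG − |V_th| = 1.82 − 1.33 = 0.49 V.
Since V_SD = 0.27 V < V_ov = 0.49 V, the device is in the triode region.
I_D = k_p [V_ov · V_SD − ½ V_SD²] = 6.04 × [0.49 × 0.27 − 0.5 × 0.27²] = 0.579 mA.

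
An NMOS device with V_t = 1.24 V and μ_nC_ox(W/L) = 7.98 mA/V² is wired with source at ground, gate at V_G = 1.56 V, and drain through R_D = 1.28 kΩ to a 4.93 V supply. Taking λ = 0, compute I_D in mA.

I_D = 0.409 mA

V_GS = V_G = 1.56 V, so V_ov = 1.56 − 1.24 = 0.32 V.
Assume saturation: I_D = ½ k_n V_ov² = 0.5 × 7.98 × 0.32² = 0.409 mA, giving V_DS = V_DD − I_D R_D = 4.93 − 0.409 × 1.28 = 4.41 V.
V_DS = 4.41 V ≥ V_ov = 0.32 V, confirming saturation.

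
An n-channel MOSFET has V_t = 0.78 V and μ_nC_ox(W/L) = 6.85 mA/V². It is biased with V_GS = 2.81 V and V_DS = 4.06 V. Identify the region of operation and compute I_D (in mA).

V_ov = V_GS − V_t = 2.81 − 0.78 = 2.03 V.
Since V_DS = 4.06 V ≥ V_ov = 2.03 V, the device is in saturation.
I_D = ½ k_n V_ov² = 0.5 × 6.85 × 2.03² = 14.1 mA.

Saturation; I_D = 14.1 mA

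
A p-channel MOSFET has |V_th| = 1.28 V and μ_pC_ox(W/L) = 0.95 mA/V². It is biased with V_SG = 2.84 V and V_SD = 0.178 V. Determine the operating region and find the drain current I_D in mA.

V_ov = V_SG − |V_th| = 2.84 − 1.28 = 1.56 V.
Since V_SD = 0.178 V < V_ov = 1.56 V, the device is in the triode region.
I_D = k_p [V_ov · V_SD − ½ V_SD²] = 0.95 × [1.56 × 0.178 − 0.5 × 0.178²] = 0.249 mA.

Triode; I_D = 0.249 mA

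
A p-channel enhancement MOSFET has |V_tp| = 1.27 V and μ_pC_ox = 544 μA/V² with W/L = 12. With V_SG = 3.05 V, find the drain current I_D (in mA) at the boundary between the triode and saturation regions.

I_D = 10.3 mA

At the boundary V_SD = V_ov = V_SG − |V_tp| = 3.05 − 1.27 = 1.78 V.
k_p = μ_pC_ox · (W/L) = 6.528 mA/V².
I_D = ½ k_p V_ov² = 0.5 × 6.528 × 1.78² = 10.3 mA.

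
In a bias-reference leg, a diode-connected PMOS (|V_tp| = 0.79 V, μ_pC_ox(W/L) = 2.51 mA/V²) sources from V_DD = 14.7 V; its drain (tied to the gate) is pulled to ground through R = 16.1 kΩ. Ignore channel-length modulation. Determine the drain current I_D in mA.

I_D = 0.814 mA

With gate tied to drain, V_SG = V_SD ≥ V_SG − |V_tp|, so the device is in saturation.
KCL at the drain: ½ k_p (V_SG − |V_tp|)² = (V_DD − V_SG)/R.
Let x = V_SG − 0.79. Then 20.2 x² + x − 13.91 = 0, giving x = 0.805 V (positive root), so V_SG = 1.6 V.
I_D = (V_DD − V_SG)/R = (14.7 − 1.6) / 16.1 = 0.814 mA.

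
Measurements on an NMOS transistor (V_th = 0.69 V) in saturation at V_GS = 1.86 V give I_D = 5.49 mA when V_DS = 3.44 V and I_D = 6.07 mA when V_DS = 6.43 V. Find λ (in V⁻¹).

With V_GS fixed, I_D ∝ (1 + λ V_DS) in saturation, so I_D2/I_D1 = (1 + λ V_DS2)/(1 + λ V_DS1).
6.07/5.49 = 1.106 = (1 + 6.43 λ)/(1 + 3.44 λ).
Solving: λ (I_D1 V_DS2 − I_D2 V_DS1) = I_D2 − I_D1, so λ = (6.07 − 5.49) / (5.49 × 6.43 − 6.07 × 3.44) = 0.58 / 14.4 = 0.0402 V⁻¹.

λ = 0.0402 V⁻¹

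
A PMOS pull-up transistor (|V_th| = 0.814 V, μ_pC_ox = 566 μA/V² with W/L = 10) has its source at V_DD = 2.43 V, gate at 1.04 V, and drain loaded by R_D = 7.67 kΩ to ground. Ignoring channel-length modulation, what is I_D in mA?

I_D = 0.304 mA

V_SG = V_DD − V_G = 2.43 − 1.04 = 1.39 V, so V_ov = 1.39 − 0.814 = 0.576 V.
k_p = μ_pC_ox · (W/L) = 5.66 mA/V².
Assume saturation: I_D = ½ k_p V_ov² = 0.5 × 5.66 × 0.576² = 0.939 mA, giving V_SD = V_DD − I_D R_D = 2.43 − 0.939 × 7.67 = -4.77 V.
But -4.77 V < V_ov = 0.576 V, so the device is actually in triode.
In triode I_D = k_p[V_ov V_SD − ½ V_SD²] and I_D = (V_DD − V_SD)/R_D. Equating: 21.7 V_SD² − 26.01 V_SD + 2.43 = 0, giving V_SD = 0.102 V (the root below V_ov).
I_D = (2.43 − 0.102) / 7.67 = 0.304 mA.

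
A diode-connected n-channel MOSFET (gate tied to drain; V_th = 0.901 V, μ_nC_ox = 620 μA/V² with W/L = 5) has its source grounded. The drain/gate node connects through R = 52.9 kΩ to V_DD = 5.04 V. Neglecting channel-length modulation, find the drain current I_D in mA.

With gate tied to drain, V_GS = V_DS ≥ V_GS − V_th, so the device is in saturation.
k_n = μ_nC_ox · (W/L) = 3.1 mA/V².
KCL at the drain: ½ k_n (V_GS − V_th)² = (V_DD − V_GS)/R.
Let x = V_GS − 0.901. Then 82 x² + x − 4.139 = 0, giving x = 0.219 V (positive root), so V_GS = 1.12 V.
I_D = (V_DD − V_GS)/R = (5.04 − 1.12) / 52.9 = 0.0741 mA.

I_D = 0.0741 mA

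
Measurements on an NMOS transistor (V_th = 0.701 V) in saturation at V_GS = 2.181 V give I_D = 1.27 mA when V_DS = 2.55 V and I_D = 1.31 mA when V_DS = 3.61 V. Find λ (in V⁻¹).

λ = 0.0321 V⁻¹

With V_GS fixed, I_D ∝ (1 + λ V_DS) in saturation, so I_D2/I_D1 = (1 + λ V_DS2)/(1 + λ V_DS1).
1.31/1.27 = 1.031 = (1 + 3.61 λ)/(1 + 2.55 λ).
Solving: λ (I_D1 V_DS2 − I_D2 V_DS1) = I_D2 − I_D1, so λ = (1.31 − 1.27) / (1.27 × 3.61 − 1.31 × 2.55) = 0.04 / 1.24 = 0.0321 V⁻¹.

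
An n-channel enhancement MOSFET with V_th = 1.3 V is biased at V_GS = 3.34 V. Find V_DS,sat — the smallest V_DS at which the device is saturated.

The boundary between triode and saturation is V_DS = V_GS − V_th = V_ov.
V_ov = 3.34 − 1.3 = 2.04 V.

V_DS,sat = 2.04 V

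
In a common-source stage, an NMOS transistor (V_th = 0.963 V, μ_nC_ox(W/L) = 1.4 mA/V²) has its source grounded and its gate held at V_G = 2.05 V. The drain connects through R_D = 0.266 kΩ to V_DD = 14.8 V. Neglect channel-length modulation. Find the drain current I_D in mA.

I_D = 0.827 mA

V_GS = V_G = 2.05 V, so V_ov = 2.05 − 0.963 = 1.09 V.
Assume saturation: I_D = ½ k_n V_ov² = 0.5 × 1.4 × 1.09² = 0.827 mA, giving V_DS = V_DD − I_D R_D = 14.8 − 0.827 × 0.266 = 14.6 V.
V_DS = 14.6 V ≥ V_ov = 1.09 V, confirming saturation.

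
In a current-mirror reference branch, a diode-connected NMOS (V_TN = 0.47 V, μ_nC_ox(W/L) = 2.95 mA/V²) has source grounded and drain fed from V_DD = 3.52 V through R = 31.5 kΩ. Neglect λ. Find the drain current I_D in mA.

I_D = 0.0890 mA

With gate tied to drain, V_GS = V_DS ≥ V_GS − V_TN, so the device is in saturation.
KCL at the drain: ½ k_n (V_GS − V_TN)² = (V_DD − V_GS)/R.
Let x = V_GS − 0.47. Then 46.5 x² + x − 3.05 = 0, giving x = 0.246 V (positive root), so V_GS = 0.716 V.
I_D = (V_DD − V_GS)/R = (3.52 − 0.716) / 31.5 = 0.089 mA.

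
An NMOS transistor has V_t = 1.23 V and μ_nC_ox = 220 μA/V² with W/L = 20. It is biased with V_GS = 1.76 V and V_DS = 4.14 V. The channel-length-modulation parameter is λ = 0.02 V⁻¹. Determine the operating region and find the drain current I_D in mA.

Saturation; I_D = 0.669 mA

k_n = μ_nC_ox · (W/L) = 4.4 mA/V².
V_ov = V_GS − V_t = 1.76 − 1.23 = 0.53 V.
Since V_DS = 4.14 V ≥ V_ov = 0.53 V, the device is in saturation.
I_D = ½ k_n V_ov² (1 + λ V_DS) = 0.5 × 4.4 × 0.53² × (1 + 0.02 × 4.14) = 0.669 mA.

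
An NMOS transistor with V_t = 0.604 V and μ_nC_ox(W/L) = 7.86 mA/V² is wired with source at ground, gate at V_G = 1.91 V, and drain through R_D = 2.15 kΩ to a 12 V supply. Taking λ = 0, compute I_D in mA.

I_D = 5.26 mA

V_GS = V_G = 1.91 V, so V_ov = 1.91 − 0.604 = 1.31 V.
Assume saturation: I_D = ½ k_n V_ov² = 0.5 × 7.86 × 1.31² = 6.7 mA, giving V_DS = V_DD − I_D R_D = 12 − 6.7 × 2.15 = -2.41 V.
But -2.41 V < V_ov = 1.31 V, so the device is actually in triode.
In triode I_D = k_n[V_ov V_DS − ½ V_DS²] and I_D = (V_DD − V_DS)/R_D. Equating: 8.45 V_DS² − 23.07 V_DS + 12 = 0, giving V_DS = 0.699 V (the root below V_ov).
I_D = (12 − 0.699) / 2.15 = 5.26 mA.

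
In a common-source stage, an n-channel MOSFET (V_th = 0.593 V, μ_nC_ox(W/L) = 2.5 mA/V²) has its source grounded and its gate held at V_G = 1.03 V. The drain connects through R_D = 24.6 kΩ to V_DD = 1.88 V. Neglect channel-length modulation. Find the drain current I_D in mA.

I_D = 0.0734 mA

V_GS = V_G = 1.03 V, so V_ov = 1.03 − 0.593 = 0.437 V.
Assume saturation: I_D = ½ k_n V_ov² = 0.5 × 2.5 × 0.437² = 0.239 mA, giving V_DS = V_DD − I_D R_D = 1.88 − 0.239 × 24.6 = -3.99 V.
But -3.99 V < V_ov = 0.437 V, so the device is actually in triode.
In triode I_D = k_n[V_ov V_DS − ½ V_DS²] and I_D = (V_DD − V_DS)/R_D. Equating: 30.8 V_DS² − 27.88 V_DS + 1.88 = 0, giving V_DS = 0.0734 V (the root below V_ov).
I_D = (1.88 − 0.0734) / 24.6 = 0.0734 mA.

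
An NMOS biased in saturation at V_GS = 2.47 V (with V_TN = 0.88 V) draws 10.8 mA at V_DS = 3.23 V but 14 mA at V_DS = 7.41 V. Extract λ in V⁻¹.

λ = 0.0919 V⁻¹

With V_GS fixed, I_D ∝ (1 + λ V_DS) in saturation, so I_D2/I_D1 = (1 + λ V_DS2)/(1 + λ V_DS1).
14/10.8 = 1.296 = (1 + 7.41 λ)/(1 + 3.23 λ).
Solving: λ (I_D1 V_DS2 − I_D2 V_DS1) = I_D2 − I_D1, so λ = (14 − 10.8) / (10.8 × 7.41 − 14 × 3.23) = 3.2 / 34.8 = 0.0919 V⁻¹.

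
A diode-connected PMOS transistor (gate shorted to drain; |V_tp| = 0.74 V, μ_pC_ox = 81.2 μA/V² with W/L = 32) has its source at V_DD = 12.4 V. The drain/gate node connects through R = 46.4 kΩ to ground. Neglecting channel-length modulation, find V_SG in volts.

V_SG = 1.17 V

With gate tied to drain, V_SG = V_SD ≥ V_SG − |V_tp|, so the device is in saturation.
k_p = μ_pC_ox · (W/L) = 2.598 mA/V².
KCL at the drain: ½ k_p (V_SG − |V_tp|)² = (V_DD − V_SG)/R.
Let x = V_SG − 0.74. Then 60.3 x² + x − 11.66 = 0, giving x = 0.432 V (positive root), so V_SG = 1.17 V.
I_D = (V_DD − V_SG)/R = (12.4 − 1.17) / 46.4 = 0.242 mA.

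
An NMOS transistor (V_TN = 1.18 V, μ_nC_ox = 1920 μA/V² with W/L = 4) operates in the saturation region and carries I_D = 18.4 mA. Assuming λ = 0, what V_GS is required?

k_n = μ_nC_ox · (W/L) = 7.68 mA/V².
In saturation I_D = ½ k_n (V_GS − V_TN)², so V_GS − V_TN = √(2 I_D / k_n) = √(2 × 18.4 / 7.68) = 2.19 V.
V_GS = 1.18 + 2.19 = 3.37 V.

V_GS = 3.37 V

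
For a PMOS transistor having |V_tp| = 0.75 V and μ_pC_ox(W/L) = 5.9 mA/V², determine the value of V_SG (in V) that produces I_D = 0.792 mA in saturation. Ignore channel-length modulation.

In saturation I_D = ½ k_p (V_SG − |V_tp|)², so V_SG − |V_tp| = √(2 I_D / k_p) = √(2 × 0.792 / 5.9) = 0.518 V.
V_SG = 0.75 + 0.518 = 1.27 V.

V_SG = 1.27 V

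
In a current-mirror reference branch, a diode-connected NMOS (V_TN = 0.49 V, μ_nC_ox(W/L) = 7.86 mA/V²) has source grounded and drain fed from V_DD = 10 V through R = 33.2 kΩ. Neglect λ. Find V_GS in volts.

With gate tied to drain, V_GS = V_DS ≥ V_GS − V_TN, so the device is in saturation.
KCL at the drain: ½ k_n (V_GS − V_TN)² = (V_DD − V_GS)/R.
Let x = V_GS − 0.49. Then 130 x² + x − 9.51 = 0, giving x = 0.266 V (positive root), so V_GS = 0.756 V.
I_D = (V_DD − V_GS)/R = (10 − 0.756) / 33.2 = 0.278 mA.

V_GS = 0.756 V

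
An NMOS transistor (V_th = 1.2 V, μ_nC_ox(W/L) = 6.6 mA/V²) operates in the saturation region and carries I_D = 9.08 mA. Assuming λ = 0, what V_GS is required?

V_GS = 2.86 V

In saturation I_D = ½ k_n (V_GS − V_th)², so V_GS − V_th = √(2 I_D / k_n) = √(2 × 9.08 / 6.6) = 1.66 V.
V_GS = 1.2 + 1.66 = 2.86 V.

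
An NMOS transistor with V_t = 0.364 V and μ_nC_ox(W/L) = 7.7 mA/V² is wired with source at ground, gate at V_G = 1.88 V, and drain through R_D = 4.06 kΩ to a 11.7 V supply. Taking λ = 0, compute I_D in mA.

V_GS = V_G = 1.88 V, so V_ov = 1.88 − 0.364 = 1.52 V.
Assume saturation: I_D = ½ k_n V_ov² = 0.5 × 7.7 × 1.52² = 8.85 mA, giving V_DS = V_DD − I_D R_D = 11.7 − 8.85 × 4.06 = -24.2 V.
But -24.2 V < V_ov = 1.52 V, so the device is actually in triode.
In triode I_D = k_n[V_ov V_DS − ½ V_DS²] and I_D = (V_DD − V_DS)/R_D. Equating: 15.6 V_DS² − 48.39 V_DS + 11.7 = 0, giving V_DS = 0.264 V (the root below V_ov).
I_D = (11.7 − 0.264) / 4.06 = 2.82 mA.

I_D = 2.82 mA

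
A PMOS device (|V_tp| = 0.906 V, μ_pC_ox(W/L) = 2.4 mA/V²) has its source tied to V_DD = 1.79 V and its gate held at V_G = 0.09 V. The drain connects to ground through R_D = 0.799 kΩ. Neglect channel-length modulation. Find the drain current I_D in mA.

V_SG = V_DD − V_G = 1.79 − 0.09 = 1.7 V, so V_ov = 1.7 − 0.906 = 0.794 V.
Assume saturation: I_D = ½ k_p V_ov² = 0.5 × 2.4 × 0.794² = 0.757 mA, giving V_SD = V_DD − I_D R_D = 1.79 − 0.757 × 0.799 = 1.19 V.
V_SD = 1.19 V ≥ V_ov = 0.794 V, confirming saturation.

I_D = 0.757 mA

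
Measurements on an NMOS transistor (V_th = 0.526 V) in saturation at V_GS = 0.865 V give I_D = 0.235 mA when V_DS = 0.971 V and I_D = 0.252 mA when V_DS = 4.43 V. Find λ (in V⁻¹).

λ = 0.0213 V⁻¹

With V_GS fixed, I_D ∝ (1 + λ V_DS) in saturation, so I_D2/I_D1 = (1 + λ V_DS2)/(1 + λ V_DS1).
0.252/0.235 = 1.072 = (1 + 4.43 λ)/(1 + 0.971 λ).
Solving: λ (I_D1 V_DS2 − I_D2 V_DS1) = I_D2 − I_D1, so λ = (0.252 − 0.235) / (0.235 × 4.43 − 0.252 × 0.971) = 0.017 / 0.796 = 0.0213 V⁻¹.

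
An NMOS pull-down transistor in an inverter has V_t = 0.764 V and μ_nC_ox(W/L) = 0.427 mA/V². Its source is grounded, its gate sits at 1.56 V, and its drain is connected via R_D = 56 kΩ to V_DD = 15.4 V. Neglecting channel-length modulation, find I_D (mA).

I_D = 0.135 mA

V_GS = V_G = 1.56 V, so V_ov = 1.56 − 0.764 = 0.796 V.
Assume saturation: I_D = ½ k_n V_ov² = 0.5 × 0.427 × 0.796² = 0.135 mA, giving V_DS = V_DD − I_D R_D = 15.4 − 0.135 × 56 = 7.82 V.
V_DS = 7.82 V ≥ V_ov = 0.796 V, confirming saturation.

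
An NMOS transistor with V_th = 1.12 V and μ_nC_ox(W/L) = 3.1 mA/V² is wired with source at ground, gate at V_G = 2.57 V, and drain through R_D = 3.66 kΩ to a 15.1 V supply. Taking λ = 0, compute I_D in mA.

V_GS = V_G = 2.57 V, so V_ov = 2.57 − 1.12 = 1.45 V.
Assume saturation: I_D = ½ k_n V_ov² = 0.5 × 3.1 × 1.45² = 3.26 mA, giving V_DS = V_DD − I_D R_D = 15.1 − 3.26 × 3.66 = 3.17 V.
V_DS = 3.17 V ≥ V_ov = 1.45 V, confirming saturation.

I_D = 3.26 mA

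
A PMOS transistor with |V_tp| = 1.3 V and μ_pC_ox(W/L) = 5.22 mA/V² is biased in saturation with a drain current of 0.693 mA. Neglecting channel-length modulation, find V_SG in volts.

In saturation I_D = ½ k_p (V_SG − |V_tp|)², so V_SG − |V_tp| = √(2 I_D / k_p) = √(2 × 0.693 / 5.22) = 0.515 V.
V_SG = 1.3 + 0.515 = 1.82 V.

V_SG = 1.82 V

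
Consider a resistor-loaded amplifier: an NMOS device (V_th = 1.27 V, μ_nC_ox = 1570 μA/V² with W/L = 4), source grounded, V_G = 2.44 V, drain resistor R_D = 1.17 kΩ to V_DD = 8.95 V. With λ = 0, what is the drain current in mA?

I_D = 4.30 mA

V_GS = V_G = 2.44 V, so V_ov = 2.44 − 1.27 = 1.17 V.
k_n = μ_nC_ox · (W/L) = 6.28 mA/V².
Assume saturation: I_D = ½ k_n V_ov² = 0.5 × 6.28 × 1.17² = 4.3 mA, giving V_DS = V_DD − I_D R_D = 8.95 − 4.3 × 1.17 = 3.92 V.
V_DS = 3.92 V ≥ V_ov = 1.17 V, confirming saturation.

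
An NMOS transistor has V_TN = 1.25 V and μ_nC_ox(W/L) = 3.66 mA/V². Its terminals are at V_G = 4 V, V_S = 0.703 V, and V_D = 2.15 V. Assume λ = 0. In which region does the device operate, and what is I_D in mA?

Triode; I_D = 7.01 mA

V_GS = V_G − V_S = 4 − 0.703 = 3.3 V; V_DS = V_D − V_S = 2.15 − 0.703 = 1.45 V.
V_ov = V_GS − V_TN = 3.3 − 1.25 = 2.05 V.
Since V_DS = 1.45 V < V_ov = 2.05 V, the device is in the triode region.
I_D = k_n [V_ov · V_DS − ½ V_DS²] = 3.66 × [2.05 × 1.45 − 0.5 × 1.45²] = 7.01 mA.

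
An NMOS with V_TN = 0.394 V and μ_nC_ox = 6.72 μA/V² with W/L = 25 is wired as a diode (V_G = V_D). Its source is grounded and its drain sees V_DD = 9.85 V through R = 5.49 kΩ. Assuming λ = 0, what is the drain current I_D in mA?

With gate tied to drain, V_GS = V_DS ≥ V_GS − V_TN, so the device is in saturation.
k_n = μ_nC_ox · (W/L) = 0.168 mA/V².
KCL at the drain: ½ k_n (V_GS − V_TN)² = (V_DD − V_GS)/R.
Let x = V_GS − 0.394. Then 0.461 x² + x − 9.456 = 0, giving x = 3.57 V (positive root), so V_GS = 3.97 V.
I_D = (V_DD − V_GS)/R = (9.85 − 3.97) / 5.49 = 1.07 mA.

I_D = 1.07 mA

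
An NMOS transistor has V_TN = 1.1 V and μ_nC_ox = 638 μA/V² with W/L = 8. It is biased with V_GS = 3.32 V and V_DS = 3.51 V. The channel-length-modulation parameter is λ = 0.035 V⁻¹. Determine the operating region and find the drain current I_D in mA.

k_n = μ_nC_ox · (W/L) = 5.104 mA/V².
V_ov = V_GS − V_TN = 3.32 − 1.1 = 2.22 V.
Since V_DS = 3.51 V ≥ V_ov = 2.22 V, the device is in saturation.
I_D = ½ k_n V_ov² (1 + λ V_DS) = 0.5 × 5.104 × 2.22² × (1 + 0.035 × 3.51) = 14.1 mA.

Saturation; I_D = 14.1 mA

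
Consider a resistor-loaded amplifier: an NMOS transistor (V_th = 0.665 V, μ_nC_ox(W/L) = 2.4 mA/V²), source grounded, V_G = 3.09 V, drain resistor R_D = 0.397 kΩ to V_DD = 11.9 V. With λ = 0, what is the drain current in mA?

I_D = 7.06 mA

V_GS = V_G = 3.09 V, so V_ov = 3.09 − 0.665 = 2.42 V.
Assume saturation: I_D = ½ k_n V_ov² = 0.5 × 2.4 × 2.42² = 7.06 mA, giving V_DS = V_DD − I_D R_D = 11.9 − 7.06 × 0.397 = 9.1 V.
V_DS = 9.1 V ≥ V_ov = 2.42 V, confirming saturation.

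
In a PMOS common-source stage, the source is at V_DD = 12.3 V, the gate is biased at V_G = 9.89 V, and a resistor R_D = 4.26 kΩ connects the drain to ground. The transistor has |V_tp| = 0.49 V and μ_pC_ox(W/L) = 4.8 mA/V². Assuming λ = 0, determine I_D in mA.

I_D = 2.81 mA

V_SG = V_DD − V_G = 12.3 − 9.89 = 2.41 V, so V_ov = 2.41 − 0.49 = 1.92 V.
Assume saturation: I_D = ½ k_p V_ov² = 0.5 × 4.8 × 1.92² = 8.85 mA, giving V_SD = V_DD − I_D R_D = 12.3 − 8.85 × 4.26 = -25.4 V.
But -25.4 V < V_ov = 1.92 V, so the device is actually in triode.
In triode I_D = k_p[V_ov V_SD − ½ V_SD²] and I_D = (V_DD − V_SD)/R_D. Equating: 10.2 V_SD² − 40.26 V_SD + 12.3 = 0, giving V_SD = 0.334 V (the root below V_ov).
I_D = (12.3 − 0.334) / 4.26 = 2.81 mA.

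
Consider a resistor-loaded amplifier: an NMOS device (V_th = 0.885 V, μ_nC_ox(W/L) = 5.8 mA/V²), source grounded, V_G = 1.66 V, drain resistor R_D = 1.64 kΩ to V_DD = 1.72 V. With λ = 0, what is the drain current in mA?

I_D = 0.904 mA

V_GS = V_G = 1.66 V, so V_ov = 1.66 − 0.885 = 0.775 V.
Assume saturation: I_D = ½ k_n V_ov² = 0.5 × 5.8 × 0.775² = 1.74 mA, giving V_DS = V_DD − I_D R_D = 1.72 − 1.74 × 1.64 = -1.14 V.
But -1.14 V < V_ov = 0.775 V, so the device is actually in triode.
In triode I_D = k_n[V_ov V_DS − ½ V_DS²] and I_D = (V_DD − V_DS)/R_D. Equating: 4.76 V_DS² − 8.372 V_DS + 1.72 = 0, giving V_DS = 0.237 V (the root below V_ov).
I_D = (1.72 − 0.237) / 1.64 = 0.904 mA.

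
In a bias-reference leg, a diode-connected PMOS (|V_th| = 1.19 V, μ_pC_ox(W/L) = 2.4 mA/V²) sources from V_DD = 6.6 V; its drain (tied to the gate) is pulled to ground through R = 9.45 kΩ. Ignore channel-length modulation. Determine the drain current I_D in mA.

I_D = 0.504 mA

With gate tied to drain, V_SG = V_SD ≥ V_SG − |V_th|, so the device is in saturation.
KCL at the drain: ½ k_p (V_SG − |V_th|)² = (V_DD − V_SG)/R.
Let x = V_SG − 1.19. Then 11.3 x² + x − 5.41 = 0, giving x = 0.648 V (positive root), so V_SG = 1.84 V.
I_D = (V_DD − V_SG)/R = (6.6 − 1.84) / 9.45 = 0.504 mA.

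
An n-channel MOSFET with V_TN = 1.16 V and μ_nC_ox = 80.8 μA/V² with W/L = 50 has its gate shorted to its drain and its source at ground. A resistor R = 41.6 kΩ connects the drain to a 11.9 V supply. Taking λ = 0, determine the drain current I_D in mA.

With gate tied to drain, V_GS = V_DS ≥ V_GS − V_TN, so the device is in saturation.
k_n = μ_nC_ox · (W/L) = 4.04 mA/V².
KCL at the drain: ½ k_n (V_GS − V_TN)² = (V_DD − V_GS)/R.
Let x = V_GS − 1.16. Then 84 x² + x − 10.74 = 0, giving x = 0.352 V (positive root), so V_GS = 1.51 V.
I_D = (V_DD − V_GS)/R = (11.9 − 1.51) / 41.6 = 0.25 mA.

I_D = 0.250 mA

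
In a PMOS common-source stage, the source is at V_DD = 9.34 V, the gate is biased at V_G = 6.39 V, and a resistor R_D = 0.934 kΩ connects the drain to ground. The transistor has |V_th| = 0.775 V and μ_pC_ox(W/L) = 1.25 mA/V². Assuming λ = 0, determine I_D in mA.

V_SG = V_DD − V_G = 9.34 − 6.39 = 2.95 V, so V_ov = 2.95 − 0.775 = 2.18 V.
Assume saturation: I_D = ½ k_p V_ov² = 0.5 × 1.25 × 2.18² = 2.96 mA, giving V_SD = V_DD − I_D R_D = 9.34 − 2.96 × 0.934 = 6.58 V.
V_SD = 6.58 V ≥ V_ov = 2.18 V, confirming saturation.

I_D = 2.96 mA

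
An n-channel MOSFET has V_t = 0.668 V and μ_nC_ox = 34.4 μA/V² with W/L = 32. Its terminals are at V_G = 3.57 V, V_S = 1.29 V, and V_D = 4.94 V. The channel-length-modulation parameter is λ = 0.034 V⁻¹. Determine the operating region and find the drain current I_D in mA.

Saturation; I_D = 1.61 mA

V_GS = V_G − V_S = 3.57 − 1.29 = 2.28 V; V_DS = V_D − V_S = 4.94 − 1.29 = 3.65 V.
k_n = μ_nC_ox · (W/L) = 1.101 mA/V².
V_ov = V_GS − V_t = 2.28 − 0.668 = 1.61 V.
Since V_DS = 3.65 V ≥ V_ov = 1.61 V, the device is in saturation.
I_D = ½ k_n V_ov² (1 + λ V_DS) = 0.5 × 1.101 × 1.61² × (1 + 0.034 × 3.65) = 1.61 mA.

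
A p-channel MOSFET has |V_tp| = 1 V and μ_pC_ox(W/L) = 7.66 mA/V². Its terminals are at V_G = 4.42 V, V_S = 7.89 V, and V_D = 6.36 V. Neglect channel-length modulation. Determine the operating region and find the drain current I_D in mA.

Triode; I_D = 20.0 mA

V_SG = V_S − V_G = 7.89 − 4.42 = 3.47 V; V_SD = V_S − V_D = 7.89 − 6.36 = 1.53 V.
V_ov = V_SG − |V_tp| = 3.47 − 1 = 2.47 V.
Since V_SD = 1.53 V < V_ov = 2.47 V, the device is in the triode region.
I_D = k_p [V_ov · V_SD − ½ V_SD²] = 7.66 × [2.47 × 1.53 − 0.5 × 1.53²] = 20 mA.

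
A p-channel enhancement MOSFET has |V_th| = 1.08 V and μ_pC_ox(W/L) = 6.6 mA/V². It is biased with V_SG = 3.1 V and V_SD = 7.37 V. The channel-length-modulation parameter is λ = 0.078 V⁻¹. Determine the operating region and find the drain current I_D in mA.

V_ov = V_SG − |V_th| = 3.1 − 1.08 = 2.02 V.
Since V_SD = 7.37 V ≥ V_ov = 2.02 V, the device is in saturation.
I_D = ½ k_p V_ov² (1 + λ V_SD) = 0.5 × 6.6 × 2.02² × (1 + 0.078 × 7.37) = 21.2 mA.

Saturation; I_D = 21.2 mA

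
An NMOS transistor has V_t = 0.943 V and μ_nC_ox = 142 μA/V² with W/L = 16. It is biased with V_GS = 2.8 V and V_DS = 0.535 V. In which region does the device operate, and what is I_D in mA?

Triode; I_D = 1.93 mA

k_n = μ_nC_ox · (W/L) = 2.272 mA/V².
V_ov = V_GS − V_t = 2.8 − 0.943 = 1.86 V.
Since V_DS = 0.535 V < V_ov = 1.86 V, the device is in the triode region.
I_D = k_n [V_ov · V_DS − ½ V_DS²] = 2.272 × [1.86 × 0.535 − 0.5 × 0.535²] = 1.93 mA.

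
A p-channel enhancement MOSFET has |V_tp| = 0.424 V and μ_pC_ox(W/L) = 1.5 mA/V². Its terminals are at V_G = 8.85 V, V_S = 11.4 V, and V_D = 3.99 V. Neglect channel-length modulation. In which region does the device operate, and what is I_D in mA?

V_SG = V_S − V_G = 11.4 − 8.85 = 2.55 V; V_SD = V_S − V_D = 11.4 − 3.99 = 7.41 V.
V_ov = V_SG − |V_tp| = 2.55 − 0.424 = 2.13 V.
Since V_SD = 7.41 V ≥ V_ov = 2.13 V, the device is in saturation.
I_D = ½ k_p V_ov² = 0.5 × 1.5 × 2.13² = 3.39 mA.

Saturation; I_D = 3.39 mA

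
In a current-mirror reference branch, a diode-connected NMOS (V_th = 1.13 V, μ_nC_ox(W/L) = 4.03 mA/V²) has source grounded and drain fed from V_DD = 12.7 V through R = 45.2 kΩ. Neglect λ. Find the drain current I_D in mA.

With gate tied to drain, V_GS = V_DS ≥ V_GS − V_th, so the device is in saturation.
KCL at the drain: ½ k_n (V_GS − V_th)² = (V_DD − V_GS)/R.
Let x = V_GS − 1.13. Then 91.1 x² + x − 11.57 = 0, giving x = 0.351 V (positive root), so V_GS = 1.48 V.
I_D = (V_DD − V_GS)/R = (12.7 − 1.48) / 45.2 = 0.248 mA.

I_D = 0.248 mA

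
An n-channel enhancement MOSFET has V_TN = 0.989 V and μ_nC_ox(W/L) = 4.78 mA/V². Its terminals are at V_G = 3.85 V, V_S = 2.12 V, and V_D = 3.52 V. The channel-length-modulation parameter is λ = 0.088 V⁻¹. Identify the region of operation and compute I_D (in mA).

V_GS = V_G − V_S = 3.85 − 2.12 = 1.73 V; V_DS = V_D − V_S = 3.52 − 2.12 = 1.4 V.
V_ov = V_GS − V_TN = 1.73 − 0.989 = 0.741 V.
Since V_DS = 1.4 V ≥ V_ov = 0.741 V, the device is in saturation.
I_D = ½ k_n V_ov² (1 + λ V_DS) = 0.5 × 4.78 × 0.741² × (1 + 0.088 × 1.4) = 1.47 mA.

Saturation; I_D = 1.47 mA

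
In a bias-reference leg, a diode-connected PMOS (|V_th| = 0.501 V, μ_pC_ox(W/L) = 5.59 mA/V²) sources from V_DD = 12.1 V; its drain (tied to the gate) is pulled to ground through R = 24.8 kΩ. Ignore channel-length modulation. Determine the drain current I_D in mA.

I_D = 0.451 mA

With gate tied to drain, V_SG = V_SD ≥ V_SG − |V_th|, so the device is in saturation.
KCL at the drain: ½ k_p (V_SG − |V_th|)² = (V_DD − V_SG)/R.
Let x = V_SG − 0.501. Then 69.3 x² + x − 11.6 = 0, giving x = 0.402 V (positive root), so V_SG = 0.903 V.
I_D = (V_DD − V_SG)/R = (12.1 − 0.903) / 24.8 = 0.451 mA.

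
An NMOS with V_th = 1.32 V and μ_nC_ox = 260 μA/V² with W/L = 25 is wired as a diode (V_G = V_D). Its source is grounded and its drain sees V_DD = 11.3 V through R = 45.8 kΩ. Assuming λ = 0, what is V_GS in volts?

With gate tied to drain, V_GS = V_DS ≥ V_GS − V_th, so the device is in saturation.
k_n = μ_nC_ox · (W/L) = 6.5 mA/V².
KCL at the drain: ½ k_n (V_GS − V_th)² = (V_DD − V_GS)/R.
Let x = V_GS − 1.32. Then 149 x² + x − 9.98 = 0, giving x = 0.256 V (positive root), so V_GS = 1.58 V.
I_D = (V_DD − V_GS)/R = (11.3 − 1.58) / 45.8 = 0.212 mA.

V_GS = 1.58 V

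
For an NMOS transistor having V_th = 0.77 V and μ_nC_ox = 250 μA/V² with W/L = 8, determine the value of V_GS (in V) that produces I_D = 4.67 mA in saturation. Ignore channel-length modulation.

k_n = μ_nC_ox · (W/L) = 2 mA/V².
In saturation I_D = ½ k_n (V_GS − V_th)², so V_GS − V_th = √(2 I_D / k_n) = √(2 × 4.67 / 2) = 2.16 V.
V_GS = 0.77 + 2.16 = 2.93 V.

V_GS = 2.93 V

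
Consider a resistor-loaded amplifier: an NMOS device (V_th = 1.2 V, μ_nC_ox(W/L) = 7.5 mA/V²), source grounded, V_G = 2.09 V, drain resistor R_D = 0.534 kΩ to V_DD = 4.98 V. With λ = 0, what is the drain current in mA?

V_GS = V_G = 2.09 V, so V_ov = 2.09 − 1.2 = 0.89 V.
Assume saturation: I_D = ½ k_n V_ov² = 0.5 × 7.5 × 0.89² = 2.97 mA, giving V_DS = V_DD − I_D R_D = 4.98 − 2.97 × 0.534 = 3.39 V.
V_DS = 3.39 V ≥ V_ov = 0.89 V, confirming saturation.

I_D = 2.97 mA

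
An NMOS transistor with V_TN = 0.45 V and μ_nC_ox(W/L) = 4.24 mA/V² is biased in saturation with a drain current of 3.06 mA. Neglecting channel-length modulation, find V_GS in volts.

V_GS = 1.65 V

In saturation I_D = ½ k_n (V_GS − V_TN)², so V_GS − V_TN = √(2 I_D / k_n) = √(2 × 3.06 / 4.24) = 1.2 V.
V_GS = 0.45 + 1.2 = 1.65 V.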